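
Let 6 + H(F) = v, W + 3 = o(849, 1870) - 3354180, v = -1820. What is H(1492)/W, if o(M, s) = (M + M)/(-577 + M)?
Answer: 248336/456168039 ≈ 0.00054440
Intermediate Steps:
o(M, s) = 2*M/(-577 + M) (o(M, s) = (2*M)/(-577 + M) = 2*M/(-577 + M))
W = -456168039/136 (W = -3 + (2*849/(-577 + 849) - 3354180) = -3 + (2*849/272 - 3354180) = -3 + (2*849*(1/272) - 3354180) = -3 + (849/136 - 3354180) = -3 - 456167631/136 = -456168039/136 ≈ -3.3542e+6)
H(F) = -1826 (H(F) = -6 - 1820 = -1826)
H(1492)/W = -1826/(-456168039/136) = -1826*(-136/456168039) = 248336/456168039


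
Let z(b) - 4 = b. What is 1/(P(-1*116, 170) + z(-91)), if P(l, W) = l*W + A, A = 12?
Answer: -1/19795 ≈ -5.0518e-5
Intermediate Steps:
P(l, W) = 12 + W*l (P(l, W) = l*W + 12 = W*l + 12 = 12 + W*l)
z(b) = 4 + b
1/(P(-1*116, 170) + z(-91)) = 1/((12 + 170*(-1*116)) + (4 - 91)) = 1/((12 + 170*(-116)) - 87) = 1/((12 - 19720) - 87) = 1/(-19708 - 87) = 1/(-19795) = -1/19795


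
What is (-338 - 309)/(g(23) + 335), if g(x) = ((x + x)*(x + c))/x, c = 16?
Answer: -647/413 ≈ -1.5666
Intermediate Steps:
g(x) = 32 + 2*x (g(x) = ((x + x)*(x + 16))/x = ((2*x)*(16 + x))/x = (2*x*(16 + x))/x = 32 + 2*x)
(-338 - 309)/(g(23) + 335) = (-338 - 309)/((32 + 2*23) + 335) = -647/((32 + 46) + 335) = -647/(78 + 335) = -647/413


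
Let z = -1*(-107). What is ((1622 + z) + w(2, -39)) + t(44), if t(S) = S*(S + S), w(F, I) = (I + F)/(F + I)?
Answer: 5602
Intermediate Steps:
z = 107
w(F, I) = 1 (w(F, I) = (F + I)/(F + I) = 1)
t(S) = 2*S² (t(S) = S*(2*S) = 2*S²)
((1622 + z) + w(2, -39)) + t(44) = ((1622 + 107) + 1) + 2*44² = (1729 + 1) + 2*1936 = 1730 + 3872 = 5602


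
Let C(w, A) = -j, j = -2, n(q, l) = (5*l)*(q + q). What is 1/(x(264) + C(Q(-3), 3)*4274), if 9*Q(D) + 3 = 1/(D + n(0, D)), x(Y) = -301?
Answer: 1/8247 ≈ 0.00012126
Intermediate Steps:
n(q, l) = 10*l*q (n(q, l) = (5*l)*(2*q) = 10*l*q)
Q(D) = -⅓ + 1/(9*D) (Q(D) = -⅓ + 1/(9*(D + 10*D*0)) = -⅓ + 1/(9*(D + 0)) = -⅓ + 1/(9*D))
C(w, A) = 2 (C(w, A) = -1*(-2) = 2)
1/(x(264) + C(Q(-3), 3)*4274) = 1/(-301 + 2*4274) = 1/(-301 + 8548) = 1/8247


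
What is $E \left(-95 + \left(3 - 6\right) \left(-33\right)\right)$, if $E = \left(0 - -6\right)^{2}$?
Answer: $144$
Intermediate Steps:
$E = 36$ ($E = \left(0 + 6\right)^{2} = 6^{2} = 36$)
$E \left(-95 + \left(3 - 6\right) \left(-33\right)\right) = 36 \left(-95 + \left(3 - 6\right) \left(-33\right)\right) = 36 \left(-95 - -99\right) = 36 \left(-95 + 99\right) = 36 \cdot 4 = 144$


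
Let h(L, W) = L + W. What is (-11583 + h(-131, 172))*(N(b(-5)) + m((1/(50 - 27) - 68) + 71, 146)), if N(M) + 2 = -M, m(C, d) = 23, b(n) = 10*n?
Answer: -819482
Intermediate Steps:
N(M) = -2 - M
(-11583 + h(-131, 172))*(N(b(-5)) + m((1/(50 - 27) - 68) + 71, 146)) = (-11583 + (-131 + 172))*((-2 - 10*(-5)) + 23) = (-11583 + 41)*((-2 - 1*(-50)) + 23) = -11542*((-2 + 50) + 23) = -11542*(48 + 23) = -11542*71 = -819482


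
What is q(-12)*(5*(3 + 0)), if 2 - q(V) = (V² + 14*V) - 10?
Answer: 540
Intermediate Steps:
q(V) = 12 - V² - 14*V (q(V) = 2 - ((V² + 14*V) - 10) = 2 - (-10 + V² + 14*V) = 2 + (10 - V² - 14*V) = 12 - V² - 14*V)
q(-12)*(5*(3 + 0)) = (12 - 1*(-12)² - 14*(-12))*(5*(3 + 0)) = (12 - 1*144 + 168)*(5*3) = (12 - 144 + 168)*15 = 36*15 = 540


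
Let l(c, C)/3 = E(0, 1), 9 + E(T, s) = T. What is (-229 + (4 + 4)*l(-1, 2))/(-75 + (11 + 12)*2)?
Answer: 445/29 ≈ 15.345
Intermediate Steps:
E(T, s) = -9 + T
l(c, C) = -27 (l(c, C) = 3*(-9 + 0) = 3*(-9) = -27)
(-229 + (4 + 4)*l(-1, 2))/(-75 + (11 + 12)*2) = (-229 + (4 + 4)*(-27))/(-75 + (11 + 12)*2) = (-229 + 8*(-27))/(-75 + 23*2) = (-229 - 216)/(-75 + 46) = -445/(-29) = -445*(-1/29) = 445/29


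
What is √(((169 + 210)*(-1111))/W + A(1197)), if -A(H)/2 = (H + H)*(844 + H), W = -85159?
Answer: I*√70869281981143577/85159 ≈ 3126.1*I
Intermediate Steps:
A(H) = -4*H*(844 + H) (A(H) = -2*(H + H)*(844 + H) = -2*2*H*(844 + H) = -4*H*(844 + H))
√(((169 + 210)*(-1111))/W + A(1197)) = √(((169 + 210)*(-1111))/(-85159) - 4*1197*(844 + 1197)) = √((379*(-1111))*(-1/85159) - 4*1197*2041) = √(-421069*(-1/85159) - 9772308) = √(421069/85159 - 9772308) = √(-832199555903/85159) = I*√70869281981143577/85159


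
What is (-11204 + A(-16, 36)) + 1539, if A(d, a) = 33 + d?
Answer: -9648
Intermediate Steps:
(-11204 + A(-16, 36)) + 1539 = (-11204 + (33 - 16)) + 1539 = (-11204 + 17) + 1539 = -11187 + 1539 = -9648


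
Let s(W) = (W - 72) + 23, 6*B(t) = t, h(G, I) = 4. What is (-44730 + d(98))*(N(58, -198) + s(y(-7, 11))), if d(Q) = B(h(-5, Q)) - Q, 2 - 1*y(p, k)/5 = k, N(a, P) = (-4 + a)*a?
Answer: -408556316/3 ≈ -1.3619e+8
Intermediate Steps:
N(a, P) = a*(-4 + a)
y(p, k) = 10 - 5*k
B(t) = t/6
d(Q) = ⅔ - Q (d(Q) = (⅙)*4 - Q = ⅔ - Q)
s(W) = -49 + W (s(W) = (-72 + W) + 23 = -49 + W)
(-44730 + d(98))*(N(58, -198) + s(y(-7, 11))) = (-44730 + (⅔ - 1*98))*(58*(-4 + 58) + (-49 + (10 - 5*11))) = (-44730 + (⅔ - 98))*(58*54 + (-49 + (10 - 55))) = (-44730 - 292/3)*(3132 + (-49 - 45)) = -134482*(3132 - 94)/3 = -134482/3*3038 = -408556316/3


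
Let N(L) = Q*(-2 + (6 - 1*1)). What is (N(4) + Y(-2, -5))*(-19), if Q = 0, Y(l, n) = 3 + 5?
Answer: -152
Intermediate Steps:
Y(l, n) = 8
N(L) = 0 (N(L) = 0*(-2 + (6 - 1*1)) = 0*(-2 + (6 - 1)) = 0*(-2 + 5) = 0*3 = 0)
(N(4) + Y(-2, -5))*(-19) = (0 + 8)*(-19) = 8*(-19) = -152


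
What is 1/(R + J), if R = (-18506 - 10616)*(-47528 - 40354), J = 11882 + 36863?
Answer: 1/2559348349 ≈ 3.9072e-10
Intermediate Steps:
J = 48745
R = 2559299604 (R = -29122*(-87882) = 2559299604)
1/(R + J) = 1/(2559299604 + 48745) = 1/2559348349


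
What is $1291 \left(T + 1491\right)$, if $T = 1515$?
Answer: $3880746$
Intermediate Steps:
$1291 \left(T + 1491\right) = 1291 \left(1515 + 1491\right) = 1291 \cdot 3006 = 3880746$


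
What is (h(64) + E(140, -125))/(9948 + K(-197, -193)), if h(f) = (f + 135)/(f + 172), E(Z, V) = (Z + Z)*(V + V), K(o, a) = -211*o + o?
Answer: -16519801/12111048 ≈ -1.3640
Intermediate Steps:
K(o, a) = -210*o
E(Z, V) = 4*V*Z (E(Z, V) = (2*Z)*(2*V) = 4*V*Z)
h(f) = (135 + f)/(172 + f)
(h(64) + E(140, -125))/(9948 + K(-197, -193)) = ((135 + 64)/(172 + 64) + 4*(-125)*140)/(9948 - 210*(-197)) = (199/236 - 70000)/(9948 + 41370) = ((1/236)*199 - 70000)/51318 = (199/236 - 70000)*(1/51318) = -16519801/236*1/51318 = -16519801/12111048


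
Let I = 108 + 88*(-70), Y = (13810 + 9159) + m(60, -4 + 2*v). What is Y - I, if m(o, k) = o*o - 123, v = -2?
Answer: 32498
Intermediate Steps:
m(o, k) = -123 + o² (m(o, k) = o² - 123 = -123 + o²)
Y = 26446 (Y = (13810 + 9159) + (-123 + 60²) = 22969 + (-123 + 3600) = 22969 + 3477 = 26446)
I = -6052 (I = 108 - 6160 = -6052)
Y - I = 26446 - 1*(-6052) = 26446 + 6052 = 32498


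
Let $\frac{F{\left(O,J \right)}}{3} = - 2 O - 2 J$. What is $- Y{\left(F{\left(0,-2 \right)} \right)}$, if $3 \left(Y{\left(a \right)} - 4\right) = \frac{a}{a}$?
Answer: $- \frac{13}{3} \approx -4.3333$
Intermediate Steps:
$F{\left(O,J \right)} = - 6 J - 6 O$ ($F{\left(O,J \right)} = 3 \left(- 2 O - 2 J\right) = 3 \left(- 2 J - 2 O\right) = - 6 J - 6 O$)
$Y{\left(a \right)} = \frac{13}{3}$ ($Y{\left(a \right)} = 4 + \frac{a \frac{1}{a}}{3} = 4 + \frac{1}{3} \cdot 1 = 4 + \frac{1}{3} = \frac{13}{3}$)
$- Y{\left(F{\left(0,-2 \right)} \right)} = \left(-1\right) \frac{13}{3} = - \frac{13}{3}$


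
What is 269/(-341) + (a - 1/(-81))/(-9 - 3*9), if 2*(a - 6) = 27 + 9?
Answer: -1447649/994356 ≈ -1.4559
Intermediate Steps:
a = 24 (a = 6 + (27 + 9)/2 = 6 + (½)*36 = 6 + 18 = 24)
269/(-341) + (a - 1/(-81))/(-9 - 3*9) = 269/(-341) + (24 - 1/(-81))/(-9 - 3*9) = 269*(-1/341) + (24 - 1*(-1/81))/(-9 - 27) = -269/341 + (24 + 1/81)/(-36) = -269/341 + (1945/81)*(-1/36) = -269/341 - 1945/2916 = -1447649/994356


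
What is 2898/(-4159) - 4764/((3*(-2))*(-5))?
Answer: -3316736/20795 ≈ -159.50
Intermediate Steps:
2898/(-4159) - 4764/((3*(-2))*(-5)) = 2898*(-1/4159) - 4764/((-6*(-5))) = -2898/4159 - 4764/30 = -2898/4159 - 4764*1/30 = -2898/4159 - 794/5 = -3316736/20795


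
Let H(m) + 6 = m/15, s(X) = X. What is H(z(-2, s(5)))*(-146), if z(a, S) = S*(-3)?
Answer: 1022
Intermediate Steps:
z(a, S) = -3*S
H(m) = -6 + m/15
H(z(-2, s(5)))*(-146) = (-6 + (-3*5)/15)*(-146) = (-6 + (1/15)*(-15))*(-146) = (-6 - 1)*(-146) = -7*(-146) = 1022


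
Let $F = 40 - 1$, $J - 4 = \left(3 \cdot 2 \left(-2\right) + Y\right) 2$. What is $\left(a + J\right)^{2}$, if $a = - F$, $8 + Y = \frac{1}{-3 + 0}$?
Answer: $\frac{51529}{9} \approx 5725.4$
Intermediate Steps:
$Y = - \frac{25}{3}$ ($Y = -8 + \frac{1}{-3 + 0} = -8 + \frac{1}{-3} = -8 - \frac{1}{3} = - \frac{25}{3} \approx -8.3333$)
$J = - \frac{110}{3}$ ($J = 4 + \left(3 \cdot 2 \left(-2\right) - \frac{25}{3}\right) 2 = 4 + \left(6 \left(-2\right) - \frac{25}{3}\right) 2 = 4 + \left(-12 - \frac{25}{3}\right) 2 = 4 - \frac{122}{3} = - \frac{110}{3} \approx -36.667$)
$F = 39$
$a = -39$ ($a = \left(-1\right) 39 = -39$)
$\left(a + J\right)^{2} = \left(-39 - \frac{110}{3}\right)^{2} = \left(- \frac{227}{3}\right)^{2} = \frac{51529}{9}$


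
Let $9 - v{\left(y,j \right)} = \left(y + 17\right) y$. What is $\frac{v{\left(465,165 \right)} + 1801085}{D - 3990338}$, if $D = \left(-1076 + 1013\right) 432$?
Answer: $- \frac{788482}{2008777} \approx -0.39252$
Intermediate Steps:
$D = -27216$ ($D = \left(-63\right) 432 = -27216$)
$v{\left(y,j \right)} = 9 - y \left(17 + y\right)$ ($v{\left(y,j \right)} = 9 - \left(y + 17\right) y = 9 - \left(17 + y\right) y = 9 - y \left(17 + y\right)$)
$\frac{v{\left(465,165 \right)} + 1801085}{D - 3990338} = \frac{\left(9 - 465^{2} - 7905\right) + 1801085}{-27216 - 3990338} = \frac{\left(9 - 216225 - 7905\right) + 1801085}{-4017554} = \left(\left(9 - 216225 - 7905\right) + 1801085\right) \left(- \frac{1}{4017554}\right) = \left(-224121 + 1801085\right) \left(- \frac{1}{4017554}\right) = 1576964 \left(- \frac{1}{4017554}\right) = - \frac{788482}{2008777}$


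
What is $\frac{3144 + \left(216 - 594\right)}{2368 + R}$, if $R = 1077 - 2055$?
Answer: $\frac{1383}{695} \approx 1.9899$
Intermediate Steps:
$R = -978$
$\frac{3144 + \left(216 - 594\right)}{2368 + R} = \frac{3144 + \left(216 - 594\right)}{2368 - 978} = \frac{3144 - 378}{1390} = 2766 \cdot \frac{1}{1390} = \frac{1383}{695}$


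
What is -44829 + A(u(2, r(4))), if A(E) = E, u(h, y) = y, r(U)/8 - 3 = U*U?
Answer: -44677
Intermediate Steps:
r(U) = 24 + 8*U**2 (r(U) = 24 + 8*(U*U) = 24 + 8*U**2)
-44829 + A(u(2, r(4))) = -44829 + (24 + 8*4**2) = -44829 + (24 + 8*16) = -44829 + (24 + 128) = -44829 + 152 = -44677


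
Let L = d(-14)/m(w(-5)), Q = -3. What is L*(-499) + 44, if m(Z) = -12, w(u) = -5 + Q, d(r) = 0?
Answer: 44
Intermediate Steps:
w(u) = -8 (w(u) = -5 - 3 = -8)
L = 0 (L = 0/(-12) = 0*(-1/12) = 0)
L*(-499) + 44 = 0*(-499) + 44 = 0 + 44 = 44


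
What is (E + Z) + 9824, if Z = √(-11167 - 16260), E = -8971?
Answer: 853 + I*√27427 ≈ 853.0 + 165.61*I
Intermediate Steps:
Z = I*√27427 (Z = √(-27427) = I*√27427 ≈ 165.61*I)
(E + Z) + 9824 = (-8971 + I*√27427) + 9824 = 853 + I*√27427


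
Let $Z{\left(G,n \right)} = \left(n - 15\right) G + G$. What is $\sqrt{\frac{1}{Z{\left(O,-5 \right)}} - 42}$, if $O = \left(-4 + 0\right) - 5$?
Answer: $\frac{i \sqrt{136439}}{57} \approx 6.4803 i$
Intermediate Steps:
$O = -9$ ($O = -4 - 5 = -9$)
$Z{\left(G,n \right)} = G + G \left(-15 + n\right)$ ($Z{\left(G,n \right)} = \left(-15 + n\right) G + G = G \left(-15 + n\right) + G = G + G \left(-15 + n\right)$)
$\sqrt{\frac{1}{Z{\left(O,-5 \right)}} - 42} = \sqrt{\frac{1}{\left(-9\right) \left(-14 - 5\right)} - 42} = \sqrt{\frac{1}{\left(-9\right) \left(-19\right)} - 42} = \sqrt{\frac{1}{171} - 42} = \sqrt{- \frac{7181}{171}} = \frac{i \sqrt{136439}}{57}$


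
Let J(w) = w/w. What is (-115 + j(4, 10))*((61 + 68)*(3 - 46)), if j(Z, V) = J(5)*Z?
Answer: 615717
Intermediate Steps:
J(w) = 1
j(Z, V) = Z (j(Z, V) = 1*Z = Z)
(-115 + j(4, 10))*((61 + 68)*(3 - 46)) = (-115 + 4)*((61 + 68)*(3 - 46)) = -14319*(-43) = -111*(-5547) = 615717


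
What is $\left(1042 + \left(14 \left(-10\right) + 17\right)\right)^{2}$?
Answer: $844561$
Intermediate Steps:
$\left(1042 + \left(14 \left(-10\right) + 17\right)\right)^{2} = \left(1042 + \left(-140 + 17\right)\right)^{2} = \left(1042 - 123\right)^{2} = 919^{2} = 844561$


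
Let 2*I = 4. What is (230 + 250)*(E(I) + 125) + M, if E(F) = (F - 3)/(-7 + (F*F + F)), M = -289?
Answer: 60191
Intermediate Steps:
I = 2 (I = (½)*4 = 2)
E(F) = (-3 + F)/(-7 + F + F²) (E(F) = (-3 + F)/(-7 + (F² + F)) = (-3 + F)/(-7 + (F + F²)) = (-3 + F)/(-7 + F + F²))
(230 + 250)*(E(I) + 125) + M = (230 + 250)*((-3 + 2)/(-7 + 2 + 2²) + 125) - 289 = 480*(-1/(-7 + 2 + 4) + 125) - 289 = 480*(-1/(-1) + 125) - 289 = 480*(-1*(-1) + 125) - 289 = 480*(1 + 125) - 289 = 480*126 - 289 = 60480 - 289 = 60191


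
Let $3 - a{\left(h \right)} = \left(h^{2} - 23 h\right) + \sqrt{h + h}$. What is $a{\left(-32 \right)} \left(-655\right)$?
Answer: $1150835 + 5240 i \approx 1.1508 \cdot 10^{6} + 5240.0 i$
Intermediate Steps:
$a{\left(h \right)} = 3 - h^{2} + 23 h - \sqrt{2} \sqrt{h}$ ($a{\left(h \right)} = 3 - \left(\left(h^{2} - 23 h\right) + \sqrt{h + h}\right) = 3 - \left(\left(h^{2} - 23 h\right) + \sqrt{2 h}\right) = 3 - \left(\left(h^{2} - 23 h\right) + \sqrt{2} \sqrt{h}\right) = 3 - \left(h^{2} - 23 h + \sqrt{2} \sqrt{h}\right) = 3 - h^{2} + 23 h - \sqrt{2} \sqrt{h}$)
$a{\left(-32 \right)} \left(-655\right) = \left(3 - \left(-32\right)^{2} + 23 \left(-32\right) - \sqrt{2} \sqrt{-32}\right) \left(-655\right) = \left(3 - 1024 - 736 - \sqrt{2} \cdot 4 i \sqrt{2}\right) \left(-655\right) = \left(3 - 1024 - 736 - 8 i\right) \left(-655\right) = \left(-1757 - 8 i\right) \left(-655\right) = 1150835 + 5240 i$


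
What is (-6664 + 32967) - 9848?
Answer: 16455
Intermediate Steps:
(-6664 + 32967) - 9848 = 26303 - 9848 = 16455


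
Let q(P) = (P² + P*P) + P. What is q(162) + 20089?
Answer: 72739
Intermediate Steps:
q(P) = P + 2*P² (q(P) = (P² + P²) + P = 2*P² + P = P + 2*P²)
q(162) + 20089 = 162*(1 + 2*162) + 20089 = 162*(1 + 324) + 20089 = 162*325 + 20089 = 52650 + 20089 = 72739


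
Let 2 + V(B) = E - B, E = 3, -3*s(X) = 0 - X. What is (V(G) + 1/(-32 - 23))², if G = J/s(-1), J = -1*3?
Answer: 194481/3025 ≈ 64.291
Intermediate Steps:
s(X) = X/3 (s(X) = -(0 - X)/3 = -(-1)*X/3 = X/3)
J = -3
G = 9 (G = -3/((⅓)*(-1)) = -3/(-⅓) = -3*(-3) = 9)
V(B) = 1 - B (V(B) = -2 + (3 - B) = 1 - B)
(V(G) + 1/(-32 - 23))² = ((1 - 1*9) + 1/(-32 - 23))² = ((1 - 9) + 1/(-55))² = (-8 - 1/55)² = (-441/55)² = 194481/3025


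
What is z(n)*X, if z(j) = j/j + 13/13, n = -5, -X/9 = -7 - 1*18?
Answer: 450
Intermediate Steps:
X = 225 (X = -9*(-7 - 1*18) = -9*(-7 - 18) = -9*(-25) = 225)
z(j) = 2 (z(j) = 1 + 13*(1/13) = 1 + 1 = 2)
z(n)*X = 2*225 = 450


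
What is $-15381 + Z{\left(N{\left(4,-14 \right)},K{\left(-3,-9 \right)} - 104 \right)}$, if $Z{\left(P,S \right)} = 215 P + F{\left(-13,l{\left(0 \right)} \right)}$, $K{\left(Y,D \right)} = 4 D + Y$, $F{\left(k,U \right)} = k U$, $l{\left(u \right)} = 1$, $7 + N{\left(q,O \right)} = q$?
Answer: $-16039$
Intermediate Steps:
$N{\left(q,O \right)} = -7 + q$
$F{\left(k,U \right)} = U k$
$K{\left(Y,D \right)} = Y + 4 D$
$Z{\left(P,S \right)} = -13 + 215 P$ ($Z{\left(P,S \right)} = 215 P + 1 \left(-13\right) = 215 P - 13 = -13 + 215 P$)
$-15381 + Z{\left(N{\left(4,-14 \right)},K{\left(-3,-9 \right)} - 104 \right)} = -15381 + \left(-13 + 215 \left(-7 + 4\right)\right) = -15381 + \left(-13 + 215 \left(-3\right)\right) = -15381 - 658 = -16039$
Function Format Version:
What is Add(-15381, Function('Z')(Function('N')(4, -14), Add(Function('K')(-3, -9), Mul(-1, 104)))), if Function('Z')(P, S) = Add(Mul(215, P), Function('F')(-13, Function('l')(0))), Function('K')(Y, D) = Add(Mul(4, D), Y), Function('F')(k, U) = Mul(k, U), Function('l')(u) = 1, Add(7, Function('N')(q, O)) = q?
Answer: -16039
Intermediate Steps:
Function('N')(q, O) = Add(-7, q)
Function('F')(k, U) = Mul(U, k)
Function('K')(Y, D) = Add(Y, Mul(4, D))
Function('Z')(P, S) = Add(-13, Mul(215, P)) (Function('Z')(P, S) = Add(Mul(215, P), Mul(1, -13)) = Add(Mul(215, P), -13) = Add(-13, Mul(215, P)))
Add(-15381, Function('Z')(Function('N')(4, -14), Add(Function('K')(-3, -9), Mul(-1, 104)))) = Add(-15381, Add(-13, Mul(215, Add(-7, 4)))) = Add(-15381, Add(-13, Mul(215, -3))) = Add(-15381, Add(-13, -645)) = Add(-15381, -658) = -16039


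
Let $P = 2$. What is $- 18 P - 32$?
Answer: $-68$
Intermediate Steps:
$- 18 P - 32 = \left(-18\right) 2 - 32 = -36 - 32 = -68$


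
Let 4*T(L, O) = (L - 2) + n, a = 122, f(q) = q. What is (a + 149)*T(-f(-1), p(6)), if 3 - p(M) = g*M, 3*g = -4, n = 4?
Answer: 813/4 ≈ 203.25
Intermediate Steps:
g = -4/3 (g = (1/3)*(-4) = -4/3 ≈ -1.3333)
p(M) = 3 + 4*M/3 (p(M) = 3 - (-4)*M/3 = 3 + 4*M/3)
T(L, O) = 1/2 + L/4 (T(L, O) = ((L - 2) + 4)/4 = ((-2 + L) + 4)/4 = (2 + L)/4 = 1/2 + L/4)
(a + 149)*T(-f(-1), p(6)) = (122 + 149)*(1/2 + (-1*(-1))/4) = 271*(1/2 + (1/4)*1) = 271*(1/2 + 1/4) = 271*(3/4) = 813/4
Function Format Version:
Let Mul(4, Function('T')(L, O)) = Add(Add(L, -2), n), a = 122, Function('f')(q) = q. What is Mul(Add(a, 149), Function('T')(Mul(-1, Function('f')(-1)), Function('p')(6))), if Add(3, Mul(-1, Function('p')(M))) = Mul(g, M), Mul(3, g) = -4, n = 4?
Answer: Rational(813, 4) ≈ 203.25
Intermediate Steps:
g = Rational(-4, 3) (g = Mul(Rational(1, 3), -4) = Rational(-4, 3) ≈ -1.3333)
Function('p')(M) = Add(3, Mul(Rational(4, 3), M)) (Function('p')(M) = Add(3, Mul(-1, Mul(Rational(-4, 3), M))) = Add(3, Mul(Rational(4, 3), M)))
Function('T')(L, O) = Add(Rational(1, 2), Mul(Rational(1, 4), L)) (Function('T')(L, O) = Mul(Rational(1, 4), Add(Add(L, -2), 4)) = Mul(Rational(1, 4), Add(Add(-2, L), 4)) = Mul(Rational(1, 4), Add(2, L)) = Add(Rational(1, 2), Mul(Rational(1, 4), L)))
Mul(Add(a, 149), Function('T')(Mul(-1, Function('f')(-1)), Function('p')(6))) = Mul(Add(122, 149), Add(Rational(1, 2), Mul(Rational(1, 4), Mul(-1, -1)))) = Mul(271, Add(Rational(1, 2), Mul(Rational(1, 4), 1))) = Mul(271, Add(Rational(1, 2), Rational(1, 4))) = Mul(271, Rational(3, 4)) = Rational(813, 4)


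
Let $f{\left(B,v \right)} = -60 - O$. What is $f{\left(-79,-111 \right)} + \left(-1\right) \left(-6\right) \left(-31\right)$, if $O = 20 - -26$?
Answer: $-292$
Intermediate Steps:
$O = 46$ ($O = 20 + 26 = 46$)
$f{\left(B,v \right)} = -106$ ($f{\left(B,v \right)} = -60 - 46 = -106$)
$f{\left(-79,-111 \right)} + \left(-1\right) \left(-6\right) \left(-31\right) = -106 + \left(-1\right) \left(-6\right) \left(-31\right) = -106 + 6 \left(-31\right) = -106 - 186 = -292$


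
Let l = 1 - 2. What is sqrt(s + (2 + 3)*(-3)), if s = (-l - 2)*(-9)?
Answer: I*sqrt(6) ≈ 2.4495*I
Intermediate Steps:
l = -1
s = 9 (s = (-1*(-1) - 2)*(-9) = (1 - 2)*(-9) = -1*(-9) = 9)
sqrt(s + (2 + 3)*(-3)) = sqrt(9 + (2 + 3)*(-3)) = sqrt(9 + 5*(-3)) = sqrt(9 - 15) = sqrt(-6) = I*sqrt(6)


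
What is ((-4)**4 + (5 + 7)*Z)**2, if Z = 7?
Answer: 115600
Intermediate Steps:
((-4)**4 + (5 + 7)*Z)**2 = ((-4)**4 + (5 + 7)*7)**2 = (256 + 12*7)**2 = (256 + 84)**2 = 340**2 = 115600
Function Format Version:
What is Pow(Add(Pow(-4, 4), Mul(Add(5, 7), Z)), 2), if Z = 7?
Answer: 115600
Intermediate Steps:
Pow(Add(Pow(-4, 4), Mul(Add(5, 7), Z)), 2) = Pow(Add(Pow(-4, 4), Mul(Add(5, 7), 7)), 2) = Pow(Add(256, Mul(12, 7)), 2) = Pow(Add(256, 84), 2) = Pow(340, 2) = 115600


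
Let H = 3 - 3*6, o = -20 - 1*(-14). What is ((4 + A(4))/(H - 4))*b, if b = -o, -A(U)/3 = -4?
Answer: -96/19 ≈ -5.0526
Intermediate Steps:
A(U) = 12 (A(U) = -3*(-4) = 12)
o = -6 (o = -20 + 14 = -6)
H = -15 (H = 3 - 18 = -15)
b = 6 (b = -1*(-6) = 6)
((4 + A(4))/(H - 4))*b = ((4 + 12)/(-15 - 4))*6 = (16/(-19))*6 = (16*(-1/19))*6 = -16/19*6 = -96/19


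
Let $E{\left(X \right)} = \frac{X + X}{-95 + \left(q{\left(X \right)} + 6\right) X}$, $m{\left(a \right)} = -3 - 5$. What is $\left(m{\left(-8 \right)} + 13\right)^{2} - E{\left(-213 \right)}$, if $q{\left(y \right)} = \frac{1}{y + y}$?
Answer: $\frac{22591}{915} \approx 24.69$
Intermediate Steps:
$m{\left(a \right)} = -8$ ($m{\left(a \right)} = -3 - 5 = -8$)
$q{\left(y \right)} = \frac{1}{2 y}$
$E{\left(X \right)} = \frac{2 X}{-95 + X \left(6 + \frac{1}{2 X}\right)}$ ($E{\left(X \right)} = \frac{X + X}{-95 + \left(\frac{1}{2 X} + 6\right) X} = \frac{2 X}{-95 + \left(6 + \frac{1}{2 X}\right) X} = \frac{2 X}{-95 + X \left(6 + \frac{1}{2 X}\right)}$)
$\left(m{\left(-8 \right)} + 13\right)^{2} - E{\left(-213 \right)} = \left(-8 + 13\right)^{2} - \frac{4}{3} \left(-213\right) \frac{1}{-63 + 4 \left(-213\right)} = 5^{2} - \frac{4}{3} \left(-213\right) \frac{1}{-63 - 852} = 25 - \frac{4}{3} \left(-213\right) \frac{1}{-915} = 25 - \frac{4}{3} \left(-213\right) \left(- \frac{1}{915}\right) = 25 - \frac{284}{915} = \frac{22591}{915}$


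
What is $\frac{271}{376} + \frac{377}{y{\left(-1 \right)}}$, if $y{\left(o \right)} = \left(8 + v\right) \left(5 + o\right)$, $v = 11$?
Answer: $\frac{40587}{7144} \approx 5.6813$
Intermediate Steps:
$y{\left(o \right)} = 95 + 19 o$ ($y{\left(o \right)} = \left(8 + 11\right) \left(5 + o\right) = 19 \left(5 + o\right) = 95 + 19 o$)
$\frac{271}{376} + \frac{377}{y{\left(-1 \right)}} = \frac{271}{376} + \frac{377}{95 + 19 \left(-1\right)} = 271 \cdot \frac{1}{376} + \frac{377}{95 - 19} = \frac{271}{376} + \frac{377}{76} = \frac{40587}{7144}$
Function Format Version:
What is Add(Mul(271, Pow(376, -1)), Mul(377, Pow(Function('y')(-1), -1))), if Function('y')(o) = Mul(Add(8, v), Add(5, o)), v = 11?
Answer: Rational(40587, 7144) ≈ 5.6813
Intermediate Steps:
Function('y')(o) = Add(95, Mul(19, o)) (Function('y')(o) = Mul(Add(8, 11), Add(5, o)) = Mul(19, Add(5, o)) = Add(95, Mul(19, o)))
Add(Mul(271, Pow(376, -1)), Mul(377, Pow(Function('y')(-1), -1))) = Add(Mul(271, Pow(376, -1)), Mul(377, Pow(Add(95, Mul(19, -1)), -1))) = Add(Mul(271, Rational(1, 376)), Mul(377, Pow(Add(95, -19), -1))) = Add(Rational(271, 376), Mul(377, Pow(76, -1))) = Add(Rational(271, 376), Mul(377, Rational(1, 76))) = Add(Rational(271, 376), Rational(377, 76)) = Rational(40587, 7144)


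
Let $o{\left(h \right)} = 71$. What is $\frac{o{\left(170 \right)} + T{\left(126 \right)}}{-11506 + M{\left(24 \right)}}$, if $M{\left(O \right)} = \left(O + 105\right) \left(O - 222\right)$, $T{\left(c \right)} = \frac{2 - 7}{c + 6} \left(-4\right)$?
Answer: $- \frac{587}{305646} \approx -0.0019205$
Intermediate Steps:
$T{\left(c \right)} = \frac{20}{6 + c}$ ($T{\left(c \right)} = - \frac{5}{6 + c} \left(-4\right) = \frac{20}{6 + c}$)
$M{\left(O \right)} = \left(-222 + O\right) \left(105 + O\right)$ ($M{\left(O \right)} = \left(105 + O\right) \left(-222 + O\right) = \left(-222 + O\right) \left(105 + O\right)$)
$\frac{o{\left(170 \right)} + T{\left(126 \right)}}{-11506 + M{\left(24 \right)}} = \frac{71 + \frac{20}{6 + 126}}{-11506 - \left(26118 - 576\right)} = \frac{71 + \frac{20}{132}}{-11506 - 25542} = \frac{71 + 20 \cdot \frac{1}{132}}{-11506 - 25542} = \frac{71 + \frac{5}{33}}{-37048} = \frac{2348}{33} \left(- \frac{1}{37048}\right) = - \frac{587}{305646}$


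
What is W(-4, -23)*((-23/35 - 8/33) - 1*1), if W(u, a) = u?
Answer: 8776/1155 ≈ 7.5983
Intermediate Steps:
W(-4, -23)*((-23/35 - 8/33) - 1*1) = -4*((-23/35 - 8/33) - 1*1) = -4*((-23*1/35 - 8*1/33) - 1) = -4*((-23/35 - 8/33) - 1) = -4*(-1039/1155 - 1) = -4*(-2194/1155) = 8776/1155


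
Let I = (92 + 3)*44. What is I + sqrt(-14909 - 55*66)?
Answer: 4180 + I*sqrt(18539) ≈ 4180.0 + 136.16*I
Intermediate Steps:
I = 4180 (I = 95*44 = 4180)
I + sqrt(-14909 - 55*66) = 4180 + sqrt(-14909 - 55*66) = 4180 + sqrt(-14909 - 3630) = 4180 + sqrt(-18539) = 4180 + I*sqrt(18539)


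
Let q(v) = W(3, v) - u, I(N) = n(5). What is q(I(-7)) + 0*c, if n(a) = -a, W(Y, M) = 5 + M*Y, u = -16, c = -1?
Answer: 6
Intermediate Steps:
I(N) = -5 (I(N) = -1*5 = -5)
q(v) = 21 + 3*v (q(v) = (5 + v*3) - 1*(-16) = (5 + 3*v) + 16 = 21 + 3*v)
q(I(-7)) + 0*c = (21 + 3*(-5)) + 0*(-1) = (21 - 15) + 0 = 6 + 0 = 6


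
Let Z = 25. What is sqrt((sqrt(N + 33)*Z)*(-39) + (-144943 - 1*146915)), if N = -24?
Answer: I*sqrt(294783) ≈ 542.94*I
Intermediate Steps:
sqrt((sqrt(N + 33)*Z)*(-39) + (-144943 - 1*146915)) = sqrt((sqrt(-24 + 33)*25)*(-39) + (-144943 - 1*146915)) = sqrt((sqrt(9)*25)*(-39) + (-144943 - 146915)) = sqrt((3*25)*(-39) - 291858) = sqrt(75*(-39) - 291858) = sqrt(-2925 - 291858) = sqrt(-294783) = I*sqrt(294783)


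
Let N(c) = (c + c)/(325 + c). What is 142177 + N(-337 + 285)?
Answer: 2985709/21 ≈ 1.4218e+5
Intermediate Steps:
N(c) = 2*c/(325 + c) (N(c) = (2*c)/(325 + c) = 2*c/(325 + c))
142177 + N(-337 + 285) = 142177 + 2*(-337 + 285)/(325 + (-337 + 285)) = 142177 + 2*(-52)/(325 - 52) = 142177 + 2*(-52)/273 = 142177 + 2*(-52)*(1/273) = 142177 - 8/21 = 2985709/21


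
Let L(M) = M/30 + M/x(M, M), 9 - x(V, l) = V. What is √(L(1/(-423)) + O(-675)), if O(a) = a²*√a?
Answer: √(-1384099710 + 27707251377015000000*I*√3)/2013480 ≈ 2432.8 + 2432.8*I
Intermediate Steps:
x(V, l) = 9 - V
O(a) = a^(5/2)
L(M) = M/30 + M/(9 - M)
√(L(1/(-423)) + O(-675)) = √((1/30)*(-39 + 1/(-423))/(-423*(-9 + 1/(-423))) + (-675)^(5/2)) = √((1/30)*(-1/423)*(-39 - 1/423)/(-9 - 1/423) + 6834375*I*√3) = √((1/30)*(-1/423)*(-16498/423)/(-3808/423) + 6834375*I*√3) = √((1/30)*(-1/423)*(-423/3808)*(-16498/423) + 6834375*I*√3) = √(-8249/24161760 + 6834375*I*√3)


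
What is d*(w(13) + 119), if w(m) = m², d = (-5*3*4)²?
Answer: 1036800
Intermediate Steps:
d = 3600 (d = (-15*4)² = (-60)² = 3600)
d*(w(13) + 119) = 3600*(13² + 119) = 3600*(169 + 119) = 3600*288 = 1036800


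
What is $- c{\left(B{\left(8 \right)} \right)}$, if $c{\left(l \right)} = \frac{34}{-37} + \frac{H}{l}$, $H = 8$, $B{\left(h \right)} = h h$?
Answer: $\frac{235}{296} \approx 0.79392$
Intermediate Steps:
$B{\left(h \right)} = h^{2}$
$c{\left(l \right)} = - \frac{34}{37} + \frac{8}{l}$ ($c{\left(l \right)} = \frac{34}{-37} + \frac{8}{l} = 34 \left(- \frac{1}{37}\right) + \frac{8}{l} = - \frac{34}{37} + \frac{8}{l}$)
$- c{\left(B{\left(8 \right)} \right)} = - (- \frac{34}{37} + \frac{8}{8^{2}}) = - (- \frac{34}{37} + \frac{8}{64}) = - (- \frac{34}{37} + 8 \cdot \frac{1}{64}) = - (- \frac{34}{37} + \frac{1}{8}) = \left(-1\right) \left(- \frac{235}{296}\right) = \frac{235}{296}$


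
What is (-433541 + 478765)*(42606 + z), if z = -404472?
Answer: -16365027984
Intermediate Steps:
(-433541 + 478765)*(42606 + z) = (-433541 + 478765)*(42606 - 404472) = 45224*(-361866) = -16365027984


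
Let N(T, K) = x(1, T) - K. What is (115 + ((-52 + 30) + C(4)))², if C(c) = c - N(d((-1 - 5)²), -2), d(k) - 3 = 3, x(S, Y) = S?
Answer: 8836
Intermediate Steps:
d(k) = 6 (d(k) = 3 + 3 = 6)
N(T, K) = 1 - K
C(c) = -3 + c (C(c) = c - (1 - 1*(-2)) = c - (1 + 2) = c - 1*3 = c - 3 = -3 + c)
(115 + ((-52 + 30) + C(4)))² = (115 + ((-52 + 30) + (-3 + 4)))² = (115 + (-22 + 1))² = (115 - 21)² = 94² = 8836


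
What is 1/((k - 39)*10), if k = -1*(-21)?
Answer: -1/180 ≈ -0.0055556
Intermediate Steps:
k = 21
1/((k - 39)*10) = 1/((21 - 39)*10) = 1/(-18*10) = 1/(-180) = -1/180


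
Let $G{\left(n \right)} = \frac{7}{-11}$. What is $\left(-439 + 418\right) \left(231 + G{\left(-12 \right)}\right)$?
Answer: $- \frac{53214}{11} \approx -4837.6$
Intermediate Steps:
$G{\left(n \right)} = - \frac{7}{11}$ ($G{\left(n \right)} = 7 \left(- \frac{1}{11}\right) = - \frac{7}{11}$)
$\left(-439 + 418\right) \left(231 + G{\left(-12 \right)}\right) = \left(-439 + 418\right) \left(231 - \frac{7}{11}\right) = \left(-21\right) \frac{2534}{11} = - \frac{53214}{11}$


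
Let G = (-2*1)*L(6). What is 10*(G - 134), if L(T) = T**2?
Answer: -2060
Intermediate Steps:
G = -72 (G = -2*1*6**2 = -2*36 = -72)
10*(G - 134) = 10*(-72 - 134) = 10*(-206) = -2060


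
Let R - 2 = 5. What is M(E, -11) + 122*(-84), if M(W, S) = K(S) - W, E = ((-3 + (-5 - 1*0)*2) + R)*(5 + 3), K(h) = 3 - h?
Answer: -10186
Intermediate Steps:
R = 7 (R = 2 + 5 = 7)
E = -48 (E = ((-3 + (-5 - 1*0)*2) + 7)*(5 + 3) = ((-3 + (-5 + 0)*2) + 7)*8 = ((-3 - 5*2) + 7)*8 = ((-3 - 10) + 7)*8 = (-13 + 7)*8 = -6*8 = -48)
M(W, S) = 3 - S - W (M(W, S) = (3 - S) - W = 3 - S - W)
M(E, -11) + 122*(-84) = (3 - 1*(-11) - 1*(-48)) + 122*(-84) = (3 + 11 + 48) - 10248 = 62 - 10248 = -10186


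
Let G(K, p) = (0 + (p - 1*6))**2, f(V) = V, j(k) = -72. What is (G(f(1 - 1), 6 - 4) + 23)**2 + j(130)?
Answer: 1449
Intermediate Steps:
G(K, p) = (-6 + p)**2 (G(K, p) = (0 + (p - 6))**2 = (0 + (-6 + p))**2 = (-6 + p)**2)
(G(f(1 - 1), 6 - 4) + 23)**2 + j(130) = ((-6 + (6 - 4))**2 + 23)**2 - 72 = ((-6 + 2)**2 + 23)**2 - 72 = ((-4)**2 + 23)**2 - 72 = (16 + 23)**2 - 72 = 39**2 - 72 = 1521 - 72 = 1449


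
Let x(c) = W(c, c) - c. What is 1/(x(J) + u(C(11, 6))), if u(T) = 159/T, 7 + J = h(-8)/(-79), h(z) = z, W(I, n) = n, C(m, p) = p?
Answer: 2/53 ≈ 0.037736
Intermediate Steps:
J = -545/79 (J = -7 - 8/(-79) = -7 - 8*(-1/79) = -7 + 8/79 = -545/79 ≈ -6.8987)
x(c) = 0 (x(c) = c - c = 0)
1/(x(J) + u(C(11, 6))) = 1/(0 + 159/6) = 1/(0 + 159*(⅙)) = 1/(0 + 53/2) = 1/(53/2) = 2/53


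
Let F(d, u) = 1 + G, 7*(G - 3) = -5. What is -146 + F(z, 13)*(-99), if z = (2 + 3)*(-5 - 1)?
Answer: -3299/7 ≈ -471.29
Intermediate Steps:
z = -30 (z = 5*(-6) = -30)
G = 16/7 (G = 3 + (⅐)*(-5) = 3 - 5/7 = 16/7 ≈ 2.2857)
F(d, u) = 23/7 (F(d, u) = 1 + 16/7 = 23/7)
-146 + F(z, 13)*(-99) = -146 + (23/7)*(-99) = -146 - 2277/7 = -3299/7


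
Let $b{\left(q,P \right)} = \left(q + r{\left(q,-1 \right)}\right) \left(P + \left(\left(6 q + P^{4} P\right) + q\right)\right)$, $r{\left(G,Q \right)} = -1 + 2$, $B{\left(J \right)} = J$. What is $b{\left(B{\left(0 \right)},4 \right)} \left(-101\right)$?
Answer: $-103828$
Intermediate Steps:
$r{\left(G,Q \right)} = 1$
$b{\left(q,P \right)} = \left(1 + q\right) \left(P + P^{5} + 7 q\right)$ ($b{\left(q,P \right)} = \left(q + 1\right) \left(P + \left(\left(6 q + P^{4} P\right) + q\right)\right) = \left(1 + q\right) \left(P + \left(\left(6 q + P^{5}\right) + q\right)\right) = \left(1 + q\right) \left(P + \left(\left(P^{5} + 6 q\right) + q\right)\right) = \left(1 + q\right) \left(P + \left(P^{5} + 7 q\right)\right) = \left(1 + q\right) \left(P + P^{5} + 7 q\right)$)
$b{\left(B{\left(0 \right)},4 \right)} \left(-101\right) = \left(4 + 4^{5} + 7 \cdot 0 + 7 \cdot 0^{2} + 4 \cdot 0 + 0 \cdot 4^{5}\right) \left(-101\right) = \left(4 + 1024 + 0 + 7 \cdot 0 + 0 + 0 \cdot 1024\right) \left(-101\right) = \left(4 + 1024 + 0 + 0 + 0 + 0\right) \left(-101\right) = 1028 \left(-101\right) = -103828$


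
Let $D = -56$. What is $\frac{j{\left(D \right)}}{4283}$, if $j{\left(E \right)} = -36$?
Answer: $- \frac{36}{4283} \approx -0.0084053$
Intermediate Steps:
$\frac{j{\left(D \right)}}{4283} = - \frac{36}{4283}$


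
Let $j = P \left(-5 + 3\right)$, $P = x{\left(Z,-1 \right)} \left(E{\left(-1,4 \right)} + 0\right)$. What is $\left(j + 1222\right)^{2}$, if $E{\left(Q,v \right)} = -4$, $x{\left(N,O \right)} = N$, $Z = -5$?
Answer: $1397124$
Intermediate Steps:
$P = 20$ ($P = - 5 \left(-4 + 0\right) = \left(-5\right) \left(-4\right) = 20$)
$j = -40$ ($j = 20 \left(-5 + 3\right) = 20 \left(-2\right) = -40$)
$\left(j + 1222\right)^{2} = \left(-40 + 1222\right)^{2} = 1182^{2} = 1397124$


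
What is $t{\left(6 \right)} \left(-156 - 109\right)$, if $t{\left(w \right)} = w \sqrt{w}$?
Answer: $- 1590 \sqrt{6} \approx -3894.7$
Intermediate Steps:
$t{\left(w \right)} = w^{\frac{3}{2}}$
$t{\left(6 \right)} \left(-156 - 109\right) = 6^{\frac{3}{2}} \left(-156 - 109\right) = 6 \sqrt{6} \left(-265\right) = - 1590 \sqrt{6}$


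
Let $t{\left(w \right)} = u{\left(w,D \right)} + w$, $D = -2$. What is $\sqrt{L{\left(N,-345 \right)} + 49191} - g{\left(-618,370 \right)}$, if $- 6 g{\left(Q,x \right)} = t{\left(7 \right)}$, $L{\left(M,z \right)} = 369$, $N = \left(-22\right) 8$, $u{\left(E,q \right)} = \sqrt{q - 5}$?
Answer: $\frac{7}{6} + 2 \sqrt{12390} + \frac{i \sqrt{7}}{6} \approx 223.79 + 0.44096 i$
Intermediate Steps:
$u{\left(E,q \right)} = \sqrt{-5 + q}$
$t{\left(w \right)} = w + i \sqrt{7}$ ($t{\left(w \right)} = \sqrt{-5 - 2} + w = \sqrt{-7} + w = i \sqrt{7} + w = w + i \sqrt{7}$)
$N = -176$
$g{\left(Q,x \right)} = - \frac{7}{6} - \frac{i \sqrt{7}}{6}$ ($g{\left(Q,x \right)} = - \frac{7 + i \sqrt{7}}{6} = - \frac{7}{6} - \frac{i \sqrt{7}}{6}$)
$\sqrt{L{\left(N,-345 \right)} + 49191} - g{\left(-618,370 \right)} = \sqrt{369 + 49191} - \left(- \frac{7}{6} - \frac{i \sqrt{7}}{6}\right) = \sqrt{49560} + \left(\frac{7}{6} + \frac{i \sqrt{7}}{6}\right) = 2 \sqrt{12390} + \left(\frac{7}{6} + \frac{i \sqrt{7}}{6}\right) = \frac{7}{6} + 2 \sqrt{12390} + \frac{i \sqrt{7}}{6}$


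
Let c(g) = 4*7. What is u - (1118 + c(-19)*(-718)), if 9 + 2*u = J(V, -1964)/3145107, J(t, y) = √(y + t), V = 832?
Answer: 37963/2 + I*√283/3145107 ≈ 18982.0 + 5.3488e-6*I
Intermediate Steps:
c(g) = 28
J(t, y) = √(t + y)
u = -9/2 + I*√283/3145107 (u = -9/2 + (√(832 - 1964)/3145107)/2 = -9/2 + (√(-1132)*(1/3145107))/2 = -9/2 + ((2*I*√283)*(1/3145107))/2 = -9/2 + (2*I*√283/3145107)/2 = -9/2 + I*√283/3145107 ≈ -4.5 + 5.3488e-6*I)
u - (1118 + c(-19)*(-718)) = (-9/2 + I*√283/3145107) - (1118 + 28*(-718)) = (-9/2 + I*√283/3145107) - (1118 - 20104) = (-9/2 + I*√283/3145107) - 1*(-18986) = (-9/2 + I*√283/3145107) + 18986 = 37963/2 + I*√283/3145107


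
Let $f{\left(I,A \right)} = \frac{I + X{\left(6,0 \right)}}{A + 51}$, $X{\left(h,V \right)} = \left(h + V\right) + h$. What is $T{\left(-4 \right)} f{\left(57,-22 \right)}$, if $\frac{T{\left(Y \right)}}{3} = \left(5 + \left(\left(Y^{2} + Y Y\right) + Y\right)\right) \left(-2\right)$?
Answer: $- \frac{13662}{29} \approx -471.1$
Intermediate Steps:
$X{\left(h,V \right)} = V + 2 h$ ($X{\left(h,V \right)} = \left(V + h\right) + h = V + 2 h$)
$f{\left(I,A \right)} = \frac{12 + I}{51 + A}$ ($f{\left(I,A \right)} = \frac{I + \left(0 + 2 \cdot 6\right)}{A + 51} = \frac{I + \left(0 + 12\right)}{51 + A} = \frac{I + 12}{51 + A} = \frac{12 + I}{51 + A}$)
$T{\left(Y \right)} = -30 - 12 Y^{2} - 6 Y$ ($T{\left(Y \right)} = 3 \left(5 + \left(\left(Y^{2} + Y Y\right) + Y\right)\right) \left(-2\right) = 3 \left(5 + \left(\left(Y^{2} + Y^{2}\right) + Y\right)\right) \left(-2\right) = 3 \left(5 + \left(2 Y^{2} + Y\right)\right) \left(-2\right) = 3 \left(5 + \left(Y + 2 Y^{2}\right)\right) \left(-2\right) = 3 \left(5 + Y + 2 Y^{2}\right) \left(-2\right) = 3 \left(-10 - 4 Y^{2} - 2 Y\right) = -30 - 12 Y^{2} - 6 Y$)
$T{\left(-4 \right)} f{\left(57,-22 \right)} = \left(-30 - 12 \left(-4\right)^{2} - -24\right) \frac{12 + 57}{51 - 22} = \left(-30 - 192 + 24\right) \frac{1}{29} \cdot 69 = \left(-198\right) \frac{69}{29} = - \frac{13662}{29}$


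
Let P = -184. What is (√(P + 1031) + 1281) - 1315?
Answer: -34 + 11*√7 ≈ -4.8967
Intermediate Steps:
(√(P + 1031) + 1281) - 1315 = (√(-184 + 1031) + 1281) - 1315 = (√847 + 1281) - 1315 = (11*√7 + 1281) - 1315 = (1281 + 11*√7) - 1315 = -34 + 11*√7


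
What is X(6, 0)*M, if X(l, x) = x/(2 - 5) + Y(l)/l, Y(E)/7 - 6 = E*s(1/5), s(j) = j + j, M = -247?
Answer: -12103/5 ≈ -2420.6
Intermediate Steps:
s(j) = 2*j
Y(E) = 42 + 14*E/5 (Y(E) = 42 + 7*(E*(2*(1/5))) = 42 + 7*(E*(2/5)) = 42 + 7*(2*E/5) = 42 + 14*E/5)
X(l, x) = -x/3 + (42 + 14*l/5)/l (X(l, x) = x/(2 - 5) + (42 + 14*l/5)/l = x/(-3) + (42 + 14*l/5)/l = x*(-1/3) + (42 + 14*l/5)/l = -x/3 + (42 + 14*l/5)/l)
X(6, 0)*M = (14/5 + 42/6 - 1/3*0)*(-247) = (14/5 + 42*(1/6) + 0)*(-247) = (14/5 + 7 + 0)*(-247) = (49/5)*(-247) = -12103/5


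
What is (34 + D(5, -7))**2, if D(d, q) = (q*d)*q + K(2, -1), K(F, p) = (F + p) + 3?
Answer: 80089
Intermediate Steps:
K(F, p) = 3 + F + p
D(d, q) = 4 + d*q**2 (D(d, q) = (q*d)*q + (3 + 2 - 1) = (d*q)*q + 4 = d*q**2 + 4 = 4 + d*q**2)
(34 + D(5, -7))**2 = (34 + (4 + 5*(-7)**2))**2 = (34 + (4 + 5*49))**2 = (34 + (4 + 245))**2 = (34 + 249)**2 = 283**2 = 80089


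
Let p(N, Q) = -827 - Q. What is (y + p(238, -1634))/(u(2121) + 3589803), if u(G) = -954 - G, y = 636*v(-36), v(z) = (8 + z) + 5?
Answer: -271/70328 ≈ -0.0038534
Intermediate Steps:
v(z) = 13 + z
y = -14628 (y = 636*(13 - 36) = 636*(-23) = -14628)
(y + p(238, -1634))/(u(2121) + 3589803) = (-14628 + (-827 - 1*(-1634)))/((-954 - 1*2121) + 3589803) = (-14628 + (-827 + 1634))/((-954 - 2121) + 3589803) = (-14628 + 807)/(-3075 + 3589803) = -13821/3586728 = -13821*1/3586728 = -271/70328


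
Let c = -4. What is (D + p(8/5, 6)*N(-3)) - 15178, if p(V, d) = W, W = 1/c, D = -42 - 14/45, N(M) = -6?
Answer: -1369693/90 ≈ -15219.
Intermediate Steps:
D = -1904/45 (D = -42 - 14*1/45 = -42 - 14/45 = -1904/45 ≈ -42.311)
W = -¼ (W = 1/(-4) = -¼ ≈ -0.25000)
p(V, d) = -¼
(D + p(8/5, 6)*N(-3)) - 15178 = (-1904/45 - ¼*(-6)) - 15178 = (-1904/45 + 3/2) - 15178 = -3673/90 - 15178 = -1369693/90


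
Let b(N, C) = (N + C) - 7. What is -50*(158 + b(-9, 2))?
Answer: -7200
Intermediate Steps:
b(N, C) = -7 + C + N (b(N, C) = (C + N) - 7 = -7 + C + N)
-50*(158 + b(-9, 2)) = -50*(158 + (-7 + 2 - 9)) = -50*(158 - 14) = -50*144 = -7200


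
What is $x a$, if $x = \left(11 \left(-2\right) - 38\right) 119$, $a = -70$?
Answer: $499800$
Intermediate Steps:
$x = -7140$ ($x = \left(-22 - 38\right) 119 = \left(-60\right) 119 = -7140$)
$x a = \left(-7140\right) \left(-70\right) = 499800$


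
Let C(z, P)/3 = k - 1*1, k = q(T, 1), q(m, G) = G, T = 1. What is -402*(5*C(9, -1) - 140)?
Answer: 56280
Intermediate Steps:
k = 1
C(z, P) = 0 (C(z, P) = 3*(1 - 1*1) = 3*(1 - 1) = 3*0 = 0)
-402*(5*C(9, -1) - 140) = -402*(5*0 - 140) = -402*(0 - 140) = -402*(-140) = 56280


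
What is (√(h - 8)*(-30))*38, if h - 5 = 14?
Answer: -1140*√11 ≈ -3781.0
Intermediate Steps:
h = 19 (h = 5 + 14 = 19)
(√(h - 8)*(-30))*38 = (√(19 - 8)*(-30))*38 = (√11*(-30))*38 = -30*√11*38 = -1140*√11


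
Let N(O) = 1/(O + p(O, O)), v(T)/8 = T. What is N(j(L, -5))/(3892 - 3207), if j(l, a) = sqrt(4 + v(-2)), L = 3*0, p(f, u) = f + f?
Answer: -I*sqrt(3)/12330 ≈ -0.00014047*I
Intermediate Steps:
p(f, u) = 2*f
v(T) = 8*T
L = 0
j(l, a) = 2*I*sqrt(3) (j(l, a) = sqrt(4 + 8*(-2)) = sqrt(4 - 16) = sqrt(-12) = 2*I*sqrt(3))
N(O) = 1/(3*O) (N(O) = 1/(O + 2*O) = 1/(3*O))
N(j(L, -5))/(3892 - 3207) = (1/(3*((2*I*sqrt(3)))))/(3892 - 3207) = ((-I*sqrt(3)/6)/3)/685 = -I*sqrt(3)/18*(1/685) = -I*sqrt(3)/12330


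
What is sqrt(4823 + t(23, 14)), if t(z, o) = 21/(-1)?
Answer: 49*sqrt(2) ≈ 69.297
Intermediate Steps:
t(z, o) = -21 (t(z, o) = 21*(-1) = -21)
sqrt(4823 + t(23, 14)) = sqrt(4823 - 21) = sqrt(4802) = 49*sqrt(2)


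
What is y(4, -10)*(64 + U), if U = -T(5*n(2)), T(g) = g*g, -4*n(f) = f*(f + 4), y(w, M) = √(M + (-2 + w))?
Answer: -322*I*√2 ≈ -455.38*I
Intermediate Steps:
y(w, M) = √(-2 + M + w)
n(f) = -f*(4 + f)/4 (n(f) = -f*(f + 4)/4 = -f*(4 + f)/4)
T(g) = g²
U = -225 (U = -(5*(-¼*2*(4 + 2)))² = -(5*(-¼*2*6))² = -(5*(-3))² = -1*(-15)² = -1*225 = -225)
y(4, -10)*(64 + U) = √(-2 - 10 + 4)*(64 - 225) = √(-8)*(-161) = (2*I*√2)*(-161) = -322*I*√2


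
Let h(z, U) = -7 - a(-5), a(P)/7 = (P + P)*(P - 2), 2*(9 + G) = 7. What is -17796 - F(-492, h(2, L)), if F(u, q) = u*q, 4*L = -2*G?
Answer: -262320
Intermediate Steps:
G = -11/2 (G = -9 + (½)*7 = -9 + 7/2 = -11/2 ≈ -5.5000)
a(P) = 14*P*(-2 + P) (a(P) = 7*((P + P)*(P - 2)) = 7*((2*P)*(-2 + P)) = 7*(2*P*(-2 + P)) = 14*P*(-2 + P))
L = 11/4 (L = (-2*(-11/2))/4 = (¼)*11 = 11/4 ≈ 2.7500)
h(z, U) = -497 (h(z, U) = -7 - 14*(-5)*(-2 - 5) = -7 - 14*(-5)*(-7) = -7 - 1*490 = -7 - 490 = -497)
F(u, q) = q*u
-17796 - F(-492, h(2, L)) = -17796 - (-497)*(-492) = -17796 - 1*244524 = -17796 - 244524 = -262320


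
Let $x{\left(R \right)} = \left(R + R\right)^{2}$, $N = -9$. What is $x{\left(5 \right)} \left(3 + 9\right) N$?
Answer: $-10800$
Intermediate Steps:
$x{\left(R \right)} = 4 R^{2}$ ($x{\left(R \right)} = \left(2 R\right)^{2} = 4 R^{2}$)
$x{\left(5 \right)} \left(3 + 9\right) N = 4 \cdot 5^{2} \left(3 + 9\right) \left(-9\right) = 4 \cdot 25 \cdot 12 \left(-9\right) = 100 \cdot 12 \left(-9\right) = 1200 \left(-9\right) = -10800$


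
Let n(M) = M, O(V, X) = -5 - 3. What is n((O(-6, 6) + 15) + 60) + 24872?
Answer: 24939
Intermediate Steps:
O(V, X) = -8
n((O(-6, 6) + 15) + 60) + 24872 = ((-8 + 15) + 60) + 24872 = (7 + 60) + 24872 = 67 + 24872 = 24939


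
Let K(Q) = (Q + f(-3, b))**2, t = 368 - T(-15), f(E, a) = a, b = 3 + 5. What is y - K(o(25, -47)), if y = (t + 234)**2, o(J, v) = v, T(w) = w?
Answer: 379168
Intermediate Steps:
b = 8
t = 383 (t = 368 - 1*(-15) = 368 + 15 = 383)
y = 380689 (y = (383 + 234)**2 = 617**2 = 380689)
K(Q) = (8 + Q)**2 (K(Q) = (Q + 8)**2 = (8 + Q)**2)
y - K(o(25, -47)) = 380689 - (8 - 47)**2 = 380689 - 1*(-39)**2 = 380689 - 1*1521 = 380689 - 1521 = 379168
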